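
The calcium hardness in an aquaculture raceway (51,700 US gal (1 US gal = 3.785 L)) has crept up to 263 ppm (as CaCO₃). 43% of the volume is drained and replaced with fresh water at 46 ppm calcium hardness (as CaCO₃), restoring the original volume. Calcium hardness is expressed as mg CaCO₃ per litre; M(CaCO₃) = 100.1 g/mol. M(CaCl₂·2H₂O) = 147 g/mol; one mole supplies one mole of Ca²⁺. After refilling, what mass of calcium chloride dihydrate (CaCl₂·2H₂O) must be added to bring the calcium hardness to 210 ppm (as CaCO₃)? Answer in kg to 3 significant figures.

11.6 kg

Volume: 51,700 US gal × 3.785 L/gal = 195,684 L.
After draining 43% and refilling: 263 × 0.57 + 46 × 0.43 = 169.69 ppm.
Deficit to target: 210 − 169.69 = 40.31 mg/L.
As CaCO₃: 40.31 mg/L × 195,684 L = 7888 g; ÷ 100.1 = 78.8 mol Ca²⁺.
Mass: 78.8 × 147 = 11,580 g.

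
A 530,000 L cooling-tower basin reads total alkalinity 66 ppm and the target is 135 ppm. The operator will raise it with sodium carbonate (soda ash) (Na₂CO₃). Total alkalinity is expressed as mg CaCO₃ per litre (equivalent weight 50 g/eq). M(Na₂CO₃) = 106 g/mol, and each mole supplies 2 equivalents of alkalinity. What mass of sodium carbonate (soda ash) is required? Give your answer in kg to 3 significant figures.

Alkalinity to add: (135 − 66) = 69 mg/L as CaCO₃ × 530,000 L = 36,570 g as CaCO₃.
Equivalents: 36,570 g ÷ 50 g/eq = 731.4 eq.
Each mole of Na₂CO₃ supplies 2 eq, so 731.4 / 2 = 365.7 mol.
Mass: 365.7 mol × 106 g/mol = 38,760 g.

38.8 kg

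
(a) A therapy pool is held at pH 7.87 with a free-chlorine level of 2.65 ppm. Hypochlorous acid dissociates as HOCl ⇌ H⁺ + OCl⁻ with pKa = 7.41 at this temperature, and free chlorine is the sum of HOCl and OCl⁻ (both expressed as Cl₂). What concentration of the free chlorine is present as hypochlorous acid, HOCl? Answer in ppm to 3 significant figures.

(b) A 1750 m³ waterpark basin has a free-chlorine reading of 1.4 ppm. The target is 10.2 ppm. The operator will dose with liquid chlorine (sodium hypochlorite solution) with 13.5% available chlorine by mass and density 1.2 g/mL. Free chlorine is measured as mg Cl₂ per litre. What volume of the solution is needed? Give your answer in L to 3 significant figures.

(a) 0.682 ppm; (b) 95.1 L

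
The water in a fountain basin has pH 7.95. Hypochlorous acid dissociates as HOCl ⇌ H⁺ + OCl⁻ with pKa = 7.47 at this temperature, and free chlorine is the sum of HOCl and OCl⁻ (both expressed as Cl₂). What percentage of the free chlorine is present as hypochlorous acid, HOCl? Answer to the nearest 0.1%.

24.9%

[OCl⁻]/[HOCl] = 10^(pH − pKa) = 10^(7.95 − 7.47) = 10^0.48 = 3.02.
Fraction as HOCl = 1 / (1 + 3.02) = 0.2488.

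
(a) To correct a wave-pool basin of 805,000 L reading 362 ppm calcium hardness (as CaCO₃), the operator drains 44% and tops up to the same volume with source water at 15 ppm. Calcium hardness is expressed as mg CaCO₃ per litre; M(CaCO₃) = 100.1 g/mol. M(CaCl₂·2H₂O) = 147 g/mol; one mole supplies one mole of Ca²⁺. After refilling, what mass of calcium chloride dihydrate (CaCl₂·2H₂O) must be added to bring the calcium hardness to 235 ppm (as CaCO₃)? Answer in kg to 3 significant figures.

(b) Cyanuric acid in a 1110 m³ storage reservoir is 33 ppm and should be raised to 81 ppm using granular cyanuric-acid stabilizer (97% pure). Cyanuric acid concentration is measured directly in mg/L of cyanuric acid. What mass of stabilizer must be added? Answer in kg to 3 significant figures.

(a) 30.4 kg; (b) 54.9 kg

(a) After draining 44% and refilling: 362 × 0.56 + 15 × 0.44 = 209.32 ppm.
(a) Deficit to target: 235 − 209.32 = 25.68 mg/L.
(a) As CaCO₃: 25.68 mg/L × 805,000 L = 20,670 g; ÷ 100.1 = 206.5 mol Ca²⁺.
(a) Mass: 206.5 × 147 = 30,360 g.

(b) Volume: 1110 m³ = 1,110,000 L.
(b) CYA to add: (81 − 33) = 48 mg/L × 1,110,000 L = 53,280 g cyanuric acid.
(b) At 97% purity: 53,280 / 0.97 = 54,930 g product.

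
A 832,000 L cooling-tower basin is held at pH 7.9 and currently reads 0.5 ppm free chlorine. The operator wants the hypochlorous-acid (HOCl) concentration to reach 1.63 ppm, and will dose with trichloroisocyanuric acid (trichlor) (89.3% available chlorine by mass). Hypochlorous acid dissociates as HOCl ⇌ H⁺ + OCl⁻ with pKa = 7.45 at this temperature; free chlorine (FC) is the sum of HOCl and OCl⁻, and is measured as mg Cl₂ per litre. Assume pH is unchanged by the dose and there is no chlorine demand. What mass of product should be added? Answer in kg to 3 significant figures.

5.33 kg

[OCl⁻]/[HOCl] = 10^(pH − pKa) = 10^(7.9 − 7.45) = 2.818; fraction as HOCl = 1/(1 + 2.818) = 0.2619.
Free chlorine required for 1.63 ppm HOCl: 1.63 / 0.2619 = 6.224 ppm.
FC to add: 6.224 − 0.5 = 5.724 mg/L as Cl₂.
Cl₂ equivalent: 5.724 mg/L × 832,000 L = 4762 g.
Product at 89.3% available Cl: 4762 / 0.893 = 5333 g.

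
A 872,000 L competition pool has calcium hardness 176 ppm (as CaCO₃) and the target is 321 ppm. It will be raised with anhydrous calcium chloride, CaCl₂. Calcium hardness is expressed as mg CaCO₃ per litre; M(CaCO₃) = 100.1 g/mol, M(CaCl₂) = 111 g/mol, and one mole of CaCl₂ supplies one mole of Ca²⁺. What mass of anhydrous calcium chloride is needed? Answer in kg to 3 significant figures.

Hardness to add: (321 − 176) = 145 mg/L as CaCO₃ × 872,000 L = 126,400 g as CaCO₃.
Moles of Ca²⁺ (1 mol Ca²⁺ ≡ 1 mol CaCO₃): 126,400 / 100.1 g/mol = 1263 mol.
Mass of CaCl₂: 1263 × 111 = 140,200 g.

140 kg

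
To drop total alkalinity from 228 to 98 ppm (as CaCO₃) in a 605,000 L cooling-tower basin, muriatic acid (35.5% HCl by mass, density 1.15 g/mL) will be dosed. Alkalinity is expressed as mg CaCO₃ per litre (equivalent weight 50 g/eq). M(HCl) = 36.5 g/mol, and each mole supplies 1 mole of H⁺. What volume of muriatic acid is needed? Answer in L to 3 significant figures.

Alkalinity to neutralize: (228 − 98) = 130 mg/L as CaCO₃ × 605,000 L = 78,650 g as CaCO₃.
Equivalents of H⁺ required: 78,650 ÷ 50 g/eq = 1573 eq = 1573 mol HCl.
Mass of HCl: 1573 × 36.5 = 57,410 g.
Mass of 35.5% solution: 57,410 / 0.355 = 161,700 g.
Volume: 161,700 g ÷ 1.15 g/mL = 140,600 mL.

141 L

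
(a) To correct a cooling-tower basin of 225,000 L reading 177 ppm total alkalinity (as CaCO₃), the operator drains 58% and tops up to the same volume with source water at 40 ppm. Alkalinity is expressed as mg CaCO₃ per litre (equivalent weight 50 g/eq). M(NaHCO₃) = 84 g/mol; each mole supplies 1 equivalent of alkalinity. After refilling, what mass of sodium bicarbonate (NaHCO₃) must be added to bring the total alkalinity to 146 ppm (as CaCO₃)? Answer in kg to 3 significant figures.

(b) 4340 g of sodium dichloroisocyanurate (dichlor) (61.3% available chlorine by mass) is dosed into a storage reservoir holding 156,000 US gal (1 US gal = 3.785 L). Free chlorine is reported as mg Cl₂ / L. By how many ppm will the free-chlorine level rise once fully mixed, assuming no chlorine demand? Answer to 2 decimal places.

(a) After draining 58% and refilling: 177 × 0.42 + 40 × 0.58 = 97.54 ppm.
(a) Deficit to target: 146 − 97.54 = 48.46 mg/L.
(a) As CaCO₃: 48.46 mg/L × 225,000 L = 10,900 g; ÷ 50 g/eq ÷ 1 = 218.1 mol NaHCO₃.
(a) Mass: 218.1 × 84 = 18,320 g.

(b) Volume: 156,000 US gal × 3.785 L/gal = 590,460 L.
(b) Available chlorine delivered: 4340 g × 0.613 = 2660 g as Cl₂.
(b) Concentration rise: 2660 g / 590,460 L = 4.506 mg/L = 4.51 ppm.

(a) 18.3 kg; (b) 4.51 ppm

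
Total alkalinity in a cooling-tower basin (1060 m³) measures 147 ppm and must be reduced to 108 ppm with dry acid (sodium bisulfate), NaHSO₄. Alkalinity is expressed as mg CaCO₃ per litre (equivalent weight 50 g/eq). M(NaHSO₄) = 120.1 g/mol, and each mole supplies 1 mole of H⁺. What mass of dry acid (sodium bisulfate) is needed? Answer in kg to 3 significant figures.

99.3 kg

Volume: 1060 m³ = 1,060,000 L.
Alkalinity to neutralize: (147 − 108) = 39 mg/L as CaCO₃ × 1,060,000 L = 41,340 g as CaCO₃.
Equivalents of H⁺ required: 41,340 ÷ 50 g/eq = 826.8 eq = 826.8 mol NaHSO₄.
Mass of NaHSO₄: 826.8 × 120.1 = 99,300 g.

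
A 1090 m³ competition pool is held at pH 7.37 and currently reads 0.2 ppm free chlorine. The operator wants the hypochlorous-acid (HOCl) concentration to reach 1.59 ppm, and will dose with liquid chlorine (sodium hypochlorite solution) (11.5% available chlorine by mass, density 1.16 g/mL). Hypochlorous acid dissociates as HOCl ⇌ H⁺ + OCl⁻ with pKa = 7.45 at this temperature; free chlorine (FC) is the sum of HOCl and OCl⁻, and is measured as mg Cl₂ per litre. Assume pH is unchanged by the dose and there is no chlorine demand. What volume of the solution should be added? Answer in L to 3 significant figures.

22.2 L

Volume: 1090 m³ = 1,090,000 L.
[OCl⁻]/[HOCl] = 10^(pH − pKa) = 10^(7.37 − 7.45) = 0.8318; fraction as HOCl = 1/(1 + 0.8318) = 0.5459.
Free chlorine required for 1.59 ppm HOCl: 1.59 / 0.5459 = 2.913 ppm.
FC to add: 2.913 − 0.2 = 2.713 mg/L as Cl₂.
Cl₂ equivalent: 2.713 mg/L × 1,090,000 L = 2957 g.
Product at 11.5% available Cl: 2957 / 0.115 = 25,710 g.
Volume: 25,710 g ÷ 1.16 g/mL = 22,160 mL.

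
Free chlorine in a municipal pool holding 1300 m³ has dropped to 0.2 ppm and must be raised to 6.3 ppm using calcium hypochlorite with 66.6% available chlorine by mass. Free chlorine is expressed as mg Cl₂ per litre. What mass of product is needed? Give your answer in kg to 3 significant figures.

11.9 kg

Volume: 1300 m³ = 1,300,000 L.
Chlorine deficit: 6.3 − 0.2 = 6.1 ppm = 6.1 mg/L as Cl₂.
Cl₂ equivalent needed: 6.1 mg/L × 1,300,000 L = 7,930,000 mg = 7930 g.
Product at 66.6% available chlorine: 7930 / 0.666 = 11,910 g.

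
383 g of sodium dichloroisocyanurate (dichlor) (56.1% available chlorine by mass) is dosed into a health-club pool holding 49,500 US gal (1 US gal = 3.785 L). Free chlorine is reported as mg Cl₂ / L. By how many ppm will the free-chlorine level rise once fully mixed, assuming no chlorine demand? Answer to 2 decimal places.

Volume: 49,500 US gal × 3.785 L/gal = 187,358 L.
Available chlorine delivered: 383 g × 0.561 = 214.9 g as Cl₂.
Concentration rise: 214.9 g / 187,358 L = 1.147 mg/L = 1.15 ppm.

1.15 ppm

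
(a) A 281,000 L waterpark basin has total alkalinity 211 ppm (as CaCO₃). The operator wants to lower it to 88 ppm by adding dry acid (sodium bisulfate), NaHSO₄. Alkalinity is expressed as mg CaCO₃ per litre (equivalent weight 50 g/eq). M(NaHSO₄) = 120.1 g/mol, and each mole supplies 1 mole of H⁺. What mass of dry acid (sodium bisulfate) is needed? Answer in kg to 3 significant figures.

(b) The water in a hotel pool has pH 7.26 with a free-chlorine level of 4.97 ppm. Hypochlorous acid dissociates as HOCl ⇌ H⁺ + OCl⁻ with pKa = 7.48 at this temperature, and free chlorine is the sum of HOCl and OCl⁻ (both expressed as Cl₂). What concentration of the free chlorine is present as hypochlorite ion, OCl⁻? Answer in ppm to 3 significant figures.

(a) 83.0 kg; (b) 1.87 ppm

(a) Alkalinity to neutralize: (211 − 88) = 123 mg/L as CaCO₃ × 281,000 L = 34,560 g as CaCO₃.
(a) Equivalents of H⁺ required: 34,560 ÷ 50 g/eq = 691.3 eq = 691.3 mol NaHSO₄.
(a) Mass of NaHSO₄: 691.3 × 120.1 = 83,020 g.

(b) [OCl⁻]/[HOCl] = 10^(pH − pKa) = 10^(7.26 − 7.48) = 10^-0.22 = 0.6026.
(b) Fraction as HOCl = 1 / (1 + 0.6026) = 0.624.
(b) OCl⁻ = (1 − 0.624) × 4.97 ppm = 1.869 ppm.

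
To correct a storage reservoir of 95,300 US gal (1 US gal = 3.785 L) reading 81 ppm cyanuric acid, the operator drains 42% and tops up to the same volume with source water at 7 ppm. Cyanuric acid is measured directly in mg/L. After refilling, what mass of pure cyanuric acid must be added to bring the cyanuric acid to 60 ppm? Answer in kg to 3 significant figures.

Volume: 95,300 US gal × 3.785 L/gal = 360,710 L.
After draining 42% and refilling: 81 × 0.58 + 7 × 0.42 = 49.92 ppm.
Deficit to target: 60 − 49.92 = 10.08 mg/L.
Mass: 10.08 mg/L × 360,710 L = 3636 g cyanuric acid.

3.64 kg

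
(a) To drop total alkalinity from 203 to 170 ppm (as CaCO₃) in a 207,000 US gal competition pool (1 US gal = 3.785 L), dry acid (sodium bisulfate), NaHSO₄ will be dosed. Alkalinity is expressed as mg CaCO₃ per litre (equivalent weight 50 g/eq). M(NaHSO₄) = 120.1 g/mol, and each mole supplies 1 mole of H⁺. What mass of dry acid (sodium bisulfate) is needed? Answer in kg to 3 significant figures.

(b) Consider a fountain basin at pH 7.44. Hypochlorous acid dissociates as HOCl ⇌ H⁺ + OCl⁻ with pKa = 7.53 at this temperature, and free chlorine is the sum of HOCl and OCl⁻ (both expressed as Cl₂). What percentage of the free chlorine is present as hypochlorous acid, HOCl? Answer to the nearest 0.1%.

(a) Volume: 207,000 US gal × 3.785 L/gal = 783,495 L.
(a) Alkalinity to neutralize: (203 − 170) = 33 mg/L as CaCO₃ × 783,495 L = 25,860 g as CaCO₃.
(a) Equivalents of H⁺ required: 25,860 ÷ 50 g/eq = 517.1 eq = 517.1 mol NaHSO₄.
(a) Mass of NaHSO₄: 517.1 × 120.1 = 62,100 g.

(b) [OCl⁻]/[HOCl] = 10^(pH − pKa) = 10^(7.44 − 7.53) = 10^-0.09 = 0.8128.
(b) Fraction as HOCl = 1 / (1 + 0.8128) = 0.5516.

(a) 62.1 kg; (b) 55.2%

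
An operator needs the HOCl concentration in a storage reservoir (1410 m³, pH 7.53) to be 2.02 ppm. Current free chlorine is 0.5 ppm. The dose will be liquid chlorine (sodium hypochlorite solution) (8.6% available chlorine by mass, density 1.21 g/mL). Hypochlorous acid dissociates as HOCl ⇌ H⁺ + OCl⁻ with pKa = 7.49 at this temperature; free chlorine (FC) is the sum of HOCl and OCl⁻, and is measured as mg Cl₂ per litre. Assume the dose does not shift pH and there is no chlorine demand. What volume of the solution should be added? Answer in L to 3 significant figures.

50.6 L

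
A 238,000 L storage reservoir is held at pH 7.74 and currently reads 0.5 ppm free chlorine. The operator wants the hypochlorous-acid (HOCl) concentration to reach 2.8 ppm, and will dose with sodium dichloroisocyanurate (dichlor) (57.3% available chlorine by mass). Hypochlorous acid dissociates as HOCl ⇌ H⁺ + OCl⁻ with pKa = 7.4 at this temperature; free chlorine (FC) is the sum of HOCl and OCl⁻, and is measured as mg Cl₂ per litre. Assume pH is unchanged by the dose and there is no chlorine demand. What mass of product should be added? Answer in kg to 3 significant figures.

3.50 kg

[OCl⁻]/[HOCl] = 10^(pH − pKa) = 10^(7.74 − 7.4) = 2.188; fraction as HOCl = 1/(1 + 2.188) = 0.3137.
Free chlorine required for 2.8 ppm HOCl: 2.8 / 0.3137 = 8.926 ppm.
FC to add: 8.926 − 0.5 = 8.426 mg/L as Cl₂.
Cl₂ equivalent: 8.426 mg/L × 238,000 L = 2005 g.
Product at 57.3% available Cl: 2005 / 0.573 = 3500 g.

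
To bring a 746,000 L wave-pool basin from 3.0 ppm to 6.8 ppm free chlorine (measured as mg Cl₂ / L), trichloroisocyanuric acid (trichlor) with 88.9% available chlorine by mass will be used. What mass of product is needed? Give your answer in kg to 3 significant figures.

Chlorine deficit: 6.8 − 3.0 = 3.8 ppm = 3.8 mg/L as Cl₂.
Cl₂ equivalent needed: 3.8 mg/L × 746,000 L = 2,835,000 mg = 2835 g.
Product at 88.9% available chlorine: 2835 / 0.889 = 3189 g.

3.19 kg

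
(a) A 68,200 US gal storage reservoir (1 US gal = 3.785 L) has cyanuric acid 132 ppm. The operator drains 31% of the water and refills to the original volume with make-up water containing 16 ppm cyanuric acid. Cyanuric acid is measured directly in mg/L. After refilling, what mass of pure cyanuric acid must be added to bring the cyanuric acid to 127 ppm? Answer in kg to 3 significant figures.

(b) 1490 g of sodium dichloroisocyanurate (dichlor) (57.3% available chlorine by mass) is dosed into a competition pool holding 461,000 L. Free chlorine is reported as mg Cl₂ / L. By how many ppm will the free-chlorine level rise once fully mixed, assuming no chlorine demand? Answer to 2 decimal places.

(a) Volume: 68,200 US gal × 3.785 L/gal = 258,137 L.
(a) After draining 31% and refilling: 132 × 0.69 + 16 × 0.31 = 96.04 ppm.
(a) Deficit to target: 127 − 96.04 = 30.96 mg/L.
(a) Mass: 30.96 mg/L × 258,137 L = 7992 g cyanuric acid.

(b) Available chlorine delivered: 1490 g × 0.573 = 853.8 g as Cl₂.
(b) Concentration rise: 853.8 g / 461,000 L = 1.852 mg/L = 1.85 ppm.

(a) 7.99 kg; (b) 1.85 ppm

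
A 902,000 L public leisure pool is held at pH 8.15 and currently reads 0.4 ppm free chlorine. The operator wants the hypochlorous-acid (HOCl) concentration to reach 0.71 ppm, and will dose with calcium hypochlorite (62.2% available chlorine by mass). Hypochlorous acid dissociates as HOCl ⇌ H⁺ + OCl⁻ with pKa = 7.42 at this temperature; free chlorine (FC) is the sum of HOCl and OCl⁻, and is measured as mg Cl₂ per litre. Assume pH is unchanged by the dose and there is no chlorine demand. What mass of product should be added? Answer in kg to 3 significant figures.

[OCl⁻]/[HOCl] = 10^(pH − pKa) = 10^(8.15 − 7.42) = 5.37; fraction as HOCl = 1/(1 + 5.37) = 0.157.
Free chlorine required for 0.71 ppm HOCl: 0.71 / 0.157 = 4.523 ppm.
FC to add: 4.523 − 0.4 = 4.123 mg/L as Cl₂.
Cl₂ equivalent: 4.123 mg/L × 902,000 L = 3719 g.
Product at 62.2% available Cl: 3719 / 0.622 = 5979 g.

5.98 kg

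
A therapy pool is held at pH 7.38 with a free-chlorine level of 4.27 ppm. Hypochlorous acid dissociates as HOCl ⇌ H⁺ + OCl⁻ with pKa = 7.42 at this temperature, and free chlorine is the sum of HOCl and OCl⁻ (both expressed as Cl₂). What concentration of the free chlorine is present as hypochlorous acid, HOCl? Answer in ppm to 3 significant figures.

2.23 ppm

[OCl⁻]/[HOCl] = 10^(pH − pKa) = 10^(7.38 − 7.42) = 10^-0.04 = 0.912.
Fraction as HOCl = 1 / (1 + 0.912) = 0.523.
HOCl = 0.523 × 4.27 ppm = 2.233 ppm.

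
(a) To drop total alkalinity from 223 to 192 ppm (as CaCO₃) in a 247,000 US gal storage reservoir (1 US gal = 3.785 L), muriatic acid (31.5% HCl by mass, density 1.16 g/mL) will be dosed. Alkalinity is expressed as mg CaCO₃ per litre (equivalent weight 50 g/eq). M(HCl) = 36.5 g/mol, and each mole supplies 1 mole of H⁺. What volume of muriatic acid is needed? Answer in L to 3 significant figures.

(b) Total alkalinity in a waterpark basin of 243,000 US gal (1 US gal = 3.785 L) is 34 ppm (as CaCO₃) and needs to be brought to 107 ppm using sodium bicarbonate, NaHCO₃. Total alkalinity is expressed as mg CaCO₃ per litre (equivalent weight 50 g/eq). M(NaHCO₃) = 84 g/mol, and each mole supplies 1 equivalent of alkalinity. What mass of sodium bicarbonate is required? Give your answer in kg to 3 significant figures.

(a) Volume: 247,000 US gal × 3.785 L/gal = 934,895 L.
(a) Alkalinity to neutralize: (223 − 192) = 31 mg/L as CaCO₃ × 934,895 L = 28,980 g as CaCO₃.
(a) Equivalents of H⁺ required: 28,980 ÷ 50 g/eq = 579.6 eq = 579.6 mol HCl.
(a) Mass of HCl: 579.6 × 36.5 = 21,160 g.
(a) Mass of 31.5% solution: 21,160 / 0.315 = 67,160 g.
(a) Volume: 67,160 g ÷ 1.16 g/mL = 57,900 mL.

(b) Volume: 243,000 US gal × 3.785 L/gal = 919,755 L.
(b) Alkalinity to add: (107 − 34) = 73 mg/L as CaCO₃ × 919,755 L = 67,140 g as CaCO₃.
(b) Equivalents: 67,140 g ÷ 50 g/eq = 1343 eq.
(b) NaHCO₃ supplies 1 eq per mole → 1343 mol.
(b) Mass: 1343 mol × 84 g/mol = 112,800 g.

(a) 57.9 L; (b) 113 kg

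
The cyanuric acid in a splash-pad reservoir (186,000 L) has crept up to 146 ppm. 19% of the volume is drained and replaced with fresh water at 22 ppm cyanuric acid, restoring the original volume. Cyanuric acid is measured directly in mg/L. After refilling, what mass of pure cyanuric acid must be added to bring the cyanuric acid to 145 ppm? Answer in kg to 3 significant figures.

4.20 kg

After draining 19% and refilling: 146 × 0.81 + 22 × 0.19 = 122.44 ppm.
Deficit to target: 145 − 122.44 = 22.56 mg/L.
Mass: 22.56 mg/L × 186,000 L = 4196 g cyanuric acid.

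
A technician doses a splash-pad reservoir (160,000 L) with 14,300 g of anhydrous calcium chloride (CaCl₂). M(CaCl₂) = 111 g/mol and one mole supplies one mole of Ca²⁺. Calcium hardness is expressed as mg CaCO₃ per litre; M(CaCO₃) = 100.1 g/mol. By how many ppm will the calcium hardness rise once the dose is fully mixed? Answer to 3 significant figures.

80.6 ppm

Moles of Ca²⁺: 14,300 g ÷ 111 g/mol = 128.8 mol.
As CaCO₃: 128.8 mol × 100.1 g/mol = 12,900 g.
Rise: 12,900 g / 160,000 L × 1000 = 80.6 mg/L.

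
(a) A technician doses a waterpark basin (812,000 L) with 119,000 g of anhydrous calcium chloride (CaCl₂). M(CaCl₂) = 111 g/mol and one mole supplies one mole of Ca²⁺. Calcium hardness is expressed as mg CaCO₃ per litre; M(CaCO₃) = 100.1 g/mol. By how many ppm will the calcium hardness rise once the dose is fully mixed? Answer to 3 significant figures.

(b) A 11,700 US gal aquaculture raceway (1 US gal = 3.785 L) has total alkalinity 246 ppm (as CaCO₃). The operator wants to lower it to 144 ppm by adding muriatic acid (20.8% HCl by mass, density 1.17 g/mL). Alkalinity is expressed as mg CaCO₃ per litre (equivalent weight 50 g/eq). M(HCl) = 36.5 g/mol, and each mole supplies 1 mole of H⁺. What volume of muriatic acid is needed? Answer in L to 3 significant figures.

(a) 132 ppm; (b) 13.5 L

(a) Moles of Ca²⁺: 119,000 g ÷ 111 g/mol = 1072 mol.
(a) As CaCO₃: 1072 mol × 100.1 g/mol = 107,300 g.
(a) Rise: 107,300 g / 812,000 L × 1000 = 132.2 mg/L.

(b) Volume: 11,700 US gal × 3.785 L/gal = 44,284 L.
(b) Alkalinity to neutralize: (246 − 144) = 102 mg/L as CaCO₃ × 44,284 L = 4517 g as CaCO₃.
(b) Equivalents of H⁺ required: 4517 ÷ 50 g/eq = 90.34 eq = 90.34 mol HCl.
(b) Mass of HCl: 90.34 × 36.5 = 3297 g.
(b) Mass of 20.8% solution: 3297 / 0.208 = 15,850 g.
(b) Volume: 15,850 g ÷ 1.17 g/mL = 13,550 mL.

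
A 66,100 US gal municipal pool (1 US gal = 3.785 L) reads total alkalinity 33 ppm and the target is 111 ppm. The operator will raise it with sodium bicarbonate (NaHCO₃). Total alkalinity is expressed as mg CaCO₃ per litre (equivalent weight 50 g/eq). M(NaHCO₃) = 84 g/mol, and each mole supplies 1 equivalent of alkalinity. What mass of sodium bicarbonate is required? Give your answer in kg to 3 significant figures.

32.8 kg

Volume: 66,100 US gal × 3.785 L/gal = 250,188 L.
Alkalinity to add: (111 − 33) = 78 mg/L as CaCO₃ × 250,188 L = 19,510 g as CaCO₃.
Equivalents: 19,510 g ÷ 50 g/eq = 390.3 eq.
NaHCO₃ supplies 1 eq per mole → 390.3 mol.
Mass: 390.3 mol × 84 g/mol = 32,780 g.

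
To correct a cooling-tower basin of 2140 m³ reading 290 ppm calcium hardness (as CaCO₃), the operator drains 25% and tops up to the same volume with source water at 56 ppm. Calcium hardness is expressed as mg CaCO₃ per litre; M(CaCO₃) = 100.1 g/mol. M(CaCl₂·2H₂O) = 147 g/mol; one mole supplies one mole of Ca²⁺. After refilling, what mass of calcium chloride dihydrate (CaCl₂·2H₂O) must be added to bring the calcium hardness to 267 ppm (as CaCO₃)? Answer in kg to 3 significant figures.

112 kg

Volume: 2140 m³ = 2,140,000 L.
After draining 25% and refilling: 290 × 0.75 + 56 × 0.25 = 231.5 ppm.
Deficit to target: 267 − 231.5 = 35.5 mg/L.
As CaCO₃: 35.5 mg/L × 2,140,000 L = 75,970 g; ÷ 100.1 = 758.9 mol Ca²⁺.
Mass: 758.9 × 147 = 111,600 g.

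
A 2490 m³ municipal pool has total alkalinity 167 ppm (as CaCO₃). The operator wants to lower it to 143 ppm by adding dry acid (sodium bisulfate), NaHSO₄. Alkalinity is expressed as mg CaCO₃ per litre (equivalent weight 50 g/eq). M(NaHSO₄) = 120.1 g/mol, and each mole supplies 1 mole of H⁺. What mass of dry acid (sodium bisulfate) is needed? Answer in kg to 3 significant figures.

Volume: 2490 m³ = 2,490,000 L.
Alkalinity to neutralize: (167 − 143) = 24 mg/L as CaCO₃ × 2,490,000 L = 59,760 g as CaCO₃.
Equivalents of H⁺ required: 59,760 ÷ 50 g/eq = 1195 eq = 1195 mol NaHSO₄.
Mass of NaHSO₄: 1195 × 120.1 = 143,500 g.

144 kg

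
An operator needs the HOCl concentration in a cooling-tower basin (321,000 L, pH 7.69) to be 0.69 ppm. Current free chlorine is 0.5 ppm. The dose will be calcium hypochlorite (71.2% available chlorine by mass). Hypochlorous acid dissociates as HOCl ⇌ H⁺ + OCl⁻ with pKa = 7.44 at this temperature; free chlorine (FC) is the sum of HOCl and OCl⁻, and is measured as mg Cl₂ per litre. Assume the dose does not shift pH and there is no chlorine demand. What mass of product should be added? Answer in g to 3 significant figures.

639 g

[OCl⁻]/[HOCl] = 10^(pH − pKa) = 10^(7.69 − 7.44) = 1.778; fraction as HOCl = 1/(1 + 1.778) = 0.3599.
Free chlorine required for 0.69 ppm HOCl: 0.69 / 0.3599 = 1.917 ppm.
FC to add: 1.917 − 0.5 = 1.417 mg/L as Cl₂.
Cl₂ equivalent: 1.417 mg/L × 321,000 L = 454.9 g.
Product at 71.2% available Cl: 454.9 / 0.712 = 638.8 g.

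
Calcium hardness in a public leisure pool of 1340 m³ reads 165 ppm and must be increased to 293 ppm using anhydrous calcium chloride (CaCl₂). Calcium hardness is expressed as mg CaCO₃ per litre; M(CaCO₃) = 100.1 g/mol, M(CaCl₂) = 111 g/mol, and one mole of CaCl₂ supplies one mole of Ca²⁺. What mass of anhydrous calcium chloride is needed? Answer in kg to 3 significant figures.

190 kg

Volume: 1340 m³ = 1,340,000 L.
Hardness to add: (293 − 165) = 128 mg/L as CaCO₃ × 1,340,000 L = 171,500 g as CaCO₃.
Moles of Ca²⁺ (1 mol Ca²⁺ ≡ 1 mol CaCO₃): 171,500 / 100.1 g/mol = 1713 mol.
Mass of CaCl₂: 1713 × 111 = 190,200 g.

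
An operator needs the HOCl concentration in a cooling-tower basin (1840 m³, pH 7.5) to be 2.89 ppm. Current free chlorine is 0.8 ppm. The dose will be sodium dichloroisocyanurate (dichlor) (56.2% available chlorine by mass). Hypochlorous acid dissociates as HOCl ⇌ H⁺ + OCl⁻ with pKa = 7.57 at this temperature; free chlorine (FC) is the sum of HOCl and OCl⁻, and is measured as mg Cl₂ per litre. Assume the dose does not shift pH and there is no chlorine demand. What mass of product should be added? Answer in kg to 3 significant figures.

Volume: 1840 m³ = 1,840,000 L.
[OCl⁻]/[HOCl] = 10^(pH − pKa) = 10^(7.5 − 7.57) = 0.8511; fraction as HOCl = 1/(1 + 0.8511) = 0.5402.
Free chlorine required for 2.89 ppm HOCl: 2.89 / 0.5402 = 5.35 ppm.
FC to add: 5.35 − 0.8 = 4.55 mg/L as Cl₂.
Cl₂ equivalent: 4.55 mg/L × 1,840,000 L = 8372 g.
Product at 56.2% available Cl: 8372 / 0.562 = 14,900 g.

14.9 kg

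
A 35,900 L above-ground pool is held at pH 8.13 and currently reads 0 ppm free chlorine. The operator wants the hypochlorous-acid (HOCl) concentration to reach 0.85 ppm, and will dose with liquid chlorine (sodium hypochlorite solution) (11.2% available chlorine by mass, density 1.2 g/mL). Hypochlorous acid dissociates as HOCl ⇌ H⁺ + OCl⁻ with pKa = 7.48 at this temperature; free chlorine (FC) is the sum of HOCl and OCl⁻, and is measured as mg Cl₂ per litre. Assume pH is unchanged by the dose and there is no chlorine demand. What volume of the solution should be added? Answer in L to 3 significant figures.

1.24 L

[OCl⁻]/[HOCl] = 10^(pH − pKa) = 10^(8.13 − 7.48) = 4.467; fraction as HOCl = 1/(1 + 4.467) = 0.1829.
Free chlorine required for 0.85 ppm HOCl: 0.85 / 0.1829 = 4.647 ppm.
FC to add: 4.647 − 0 = 4.647 mg/L as Cl₂.
Cl₂ equivalent: 4.647 mg/L × 35,900 L = 166.8 g.
Product at 11.2% available Cl: 166.8 / 0.112 = 1489 g.
Volume: 1489 g ÷ 1.2 g/mL = 1241 mL.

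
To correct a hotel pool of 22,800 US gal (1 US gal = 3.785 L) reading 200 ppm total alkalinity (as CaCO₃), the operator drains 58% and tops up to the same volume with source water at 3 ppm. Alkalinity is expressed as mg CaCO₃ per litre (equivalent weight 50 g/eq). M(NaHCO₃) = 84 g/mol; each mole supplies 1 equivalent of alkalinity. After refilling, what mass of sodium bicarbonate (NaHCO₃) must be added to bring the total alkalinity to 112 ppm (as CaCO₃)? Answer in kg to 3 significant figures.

Volume: 22,800 US gal × 3.785 L/gal = 86,298 L.
After draining 58% and refilling: 200 × 0.42 + 3 × 0.58 = 85.74 ppm.
Deficit to target: 112 − 85.74 = 26.26 mg/L.
As CaCO₃: 26.26 mg/L × 86,298 L = 2266 g; ÷ 50 g/eq ÷ 1 = 45.32 mol NaHCO₃.
Mass: 45.32 × 84 = 3807 g.

3.81 kg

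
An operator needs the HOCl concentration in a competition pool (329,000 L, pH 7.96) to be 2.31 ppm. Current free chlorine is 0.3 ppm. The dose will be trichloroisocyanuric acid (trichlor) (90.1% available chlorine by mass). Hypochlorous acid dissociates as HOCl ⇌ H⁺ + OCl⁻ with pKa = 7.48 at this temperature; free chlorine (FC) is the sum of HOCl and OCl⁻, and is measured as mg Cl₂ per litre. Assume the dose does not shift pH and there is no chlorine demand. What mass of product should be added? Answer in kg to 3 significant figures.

3.28 kg

[OCl⁻]/[HOCl] = 10^(pH − pKa) = 10^(7.96 − 7.48) = 3.02; fraction as HOCl = 1/(1 + 3.02) = 0.2488.
Free chlorine required for 2.31 ppm HOCl: 2.31 / 0.2488 = 9.286 ppm.
FC to add: 9.286 − 0.3 = 8.986 mg/L as Cl₂.
Cl₂ equivalent: 8.986 mg/L × 329,000 L = 2956 g.
Product at 90.1% available Cl: 2956 / 0.901 = 3281 g.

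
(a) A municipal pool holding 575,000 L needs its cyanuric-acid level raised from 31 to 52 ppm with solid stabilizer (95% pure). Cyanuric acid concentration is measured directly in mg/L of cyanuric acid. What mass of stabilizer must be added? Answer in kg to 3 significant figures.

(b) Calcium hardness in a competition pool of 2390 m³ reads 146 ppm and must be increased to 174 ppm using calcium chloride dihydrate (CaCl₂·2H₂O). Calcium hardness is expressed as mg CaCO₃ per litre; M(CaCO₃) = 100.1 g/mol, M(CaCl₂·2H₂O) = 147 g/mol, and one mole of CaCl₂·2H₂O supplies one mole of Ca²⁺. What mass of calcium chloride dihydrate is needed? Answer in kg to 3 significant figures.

(a) CYA to add: (52 − 31) = 21 mg/L × 575,000 L = 12,080 g cyanuric acid.
(a) At 95% purity: 12,080 / 0.95 = 12,710 g product.

(b) Volume: 2390 m³ = 2,390,000 L.
(b) Hardness to add: (174 − 146) = 28 mg/L as CaCO₃ × 2,390,000 L = 66,920 g as CaCO₃.
(b) Moles of Ca²⁺ (1 mol Ca²⁺ ≡ 1 mol CaCO₃): 66,920 / 100.1 g/mol = 668.5 mol.
(b) Mass of CaCl₂·2H₂O: 668.5 × 147 = 98,270 g.

(a) 12.7 kg; (b) 98.3 kg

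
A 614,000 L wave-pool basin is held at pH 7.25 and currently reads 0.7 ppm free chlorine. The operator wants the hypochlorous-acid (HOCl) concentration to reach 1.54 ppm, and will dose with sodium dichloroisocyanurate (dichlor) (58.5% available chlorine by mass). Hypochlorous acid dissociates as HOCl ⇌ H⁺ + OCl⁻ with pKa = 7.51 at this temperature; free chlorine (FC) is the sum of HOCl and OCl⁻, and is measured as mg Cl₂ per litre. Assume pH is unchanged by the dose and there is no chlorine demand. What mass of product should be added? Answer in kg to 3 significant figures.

[OCl⁻]/[HOCl] = 10^(pH − pKa) = 10^(7.25 − 7.51) = 0.5495; fraction as HOCl = 1/(1 + 0.5495) = 0.6454.
Free chlorine required for 1.54 ppm HOCl: 1.54 / 0.6454 = 2.386 ppm.
FC to add: 2.386 − 0.7 = 1.686 mg/L as Cl₂.
Cl₂ equivalent: 1.686 mg/L × 614,000 L = 1035 g.
Product at 58.5% available Cl: 1035 / 0.585 = 1770 g.

1.77 kg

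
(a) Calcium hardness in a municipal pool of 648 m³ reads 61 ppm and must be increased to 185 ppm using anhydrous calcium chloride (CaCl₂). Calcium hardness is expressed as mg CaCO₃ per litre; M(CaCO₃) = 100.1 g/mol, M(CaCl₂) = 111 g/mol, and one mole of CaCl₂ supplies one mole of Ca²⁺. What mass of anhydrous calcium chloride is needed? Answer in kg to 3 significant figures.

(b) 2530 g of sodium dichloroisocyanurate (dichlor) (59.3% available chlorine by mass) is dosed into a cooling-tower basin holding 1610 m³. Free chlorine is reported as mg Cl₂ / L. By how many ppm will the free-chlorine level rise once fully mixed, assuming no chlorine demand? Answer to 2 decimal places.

(a) Volume: 648 m³ = 648,000 L.
(a) Hardness to add: (185 − 61) = 124 mg/L as CaCO₃ × 648,000 L = 80,350 g as CaCO₃.
(a) Moles of Ca²⁺ (1 mol Ca²⁺ ≡ 1 mol CaCO₃): 80,350 / 100.1 g/mol = 802.7 mol.
(a) Mass of CaCl₂: 802.7 × 111 = 89,100 g.

(b) Volume: 1610 m³ = 1,610,000 L.
(b) Available chlorine delivered: 2530 g × 0.593 = 1500 g as Cl₂.
(b) Concentration rise: 1500 g / 1,610,000 L = 0.9319 mg/L = 0.93 ppm.

(a) 89.1 kg; (b) 0.93 ppm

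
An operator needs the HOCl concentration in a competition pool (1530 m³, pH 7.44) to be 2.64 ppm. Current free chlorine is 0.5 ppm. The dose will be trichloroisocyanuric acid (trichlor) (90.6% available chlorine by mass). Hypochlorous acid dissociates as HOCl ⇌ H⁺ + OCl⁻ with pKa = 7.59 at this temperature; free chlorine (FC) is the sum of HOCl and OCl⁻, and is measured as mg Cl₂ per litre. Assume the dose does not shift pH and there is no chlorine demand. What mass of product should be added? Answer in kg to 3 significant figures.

Volume: 1530 m³ = 1,530,000 L.
[OCl⁻]/[HOCl] = 10^(pH − pKa) = 10^(7.44 − 7.59) = 0.7079; fraction as HOCl = 1/(1 + 0.7079) = 0.5855.
Free chlorine required for 2.64 ppm HOCl: 2.64 / 0.5855 = 4.509 ppm.
FC to add: 4.509 − 0.5 = 4.009 mg/L as Cl₂.
Cl₂ equivalent: 4.009 mg/L × 1,530,000 L = 6134 g.
Product at 90.6% available Cl: 6134 / 0.906 = 6770 g.

6.77 kg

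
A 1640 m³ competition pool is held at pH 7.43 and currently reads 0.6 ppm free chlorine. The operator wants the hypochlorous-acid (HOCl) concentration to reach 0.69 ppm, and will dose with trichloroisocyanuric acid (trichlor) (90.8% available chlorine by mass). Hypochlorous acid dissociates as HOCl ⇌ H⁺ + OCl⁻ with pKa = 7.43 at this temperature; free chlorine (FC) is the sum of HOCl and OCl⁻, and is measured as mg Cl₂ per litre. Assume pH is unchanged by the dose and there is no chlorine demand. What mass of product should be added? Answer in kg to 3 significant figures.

Volume: 1640 m³ = 1,640,000 L.
[OCl⁻]/[HOCl] = 10^(pH − pKa) = 10^(7.43 − 7.43) = 1; fraction as HOCl = 1/(1 + 1) = 0.5.
Free chlorine required for 0.69 ppm HOCl: 0.69 / 0.5 = 1.38 ppm.
FC to add: 1.38 − 0.6 = 0.78 mg/L as Cl₂.
Cl₂ equivalent: 0.78 mg/L × 1,640,000 L = 1279 g.
Product at 90.8% available Cl: 1279 / 0.908 = 1409 g.

1.41 kg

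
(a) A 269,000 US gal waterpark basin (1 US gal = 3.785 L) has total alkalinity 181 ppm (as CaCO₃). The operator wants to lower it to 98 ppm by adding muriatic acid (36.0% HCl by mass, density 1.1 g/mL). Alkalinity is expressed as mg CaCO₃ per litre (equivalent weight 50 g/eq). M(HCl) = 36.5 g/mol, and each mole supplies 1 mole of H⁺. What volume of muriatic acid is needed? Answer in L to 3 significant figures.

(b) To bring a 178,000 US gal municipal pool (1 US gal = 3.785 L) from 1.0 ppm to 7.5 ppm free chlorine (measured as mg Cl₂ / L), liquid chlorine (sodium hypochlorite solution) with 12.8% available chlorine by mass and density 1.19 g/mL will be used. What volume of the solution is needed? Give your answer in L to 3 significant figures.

(a) Volume: 269,000 US gal × 3.785 L/gal = 1,018,165 L.
(a) Alkalinity to neutralize: (181 − 98) = 83 mg/L as CaCO₃ × 1,018,165 L = 84,510 g as CaCO₃.
(a) Equivalents of H⁺ required: 84,510 ÷ 50 g/eq = 1690 eq = 1690 mol HCl.
(a) Mass of HCl: 1690 × 36.5 = 61,690 g.
(a) Mass of 36.0% solution: 61,690 / 0.36 = 171,400 g.
(a) Volume: 171,400 g ÷ 1.1 g/mL = 155,800 mL.

(b) Volume: 178,000 US gal × 3.785 L/gal = 673,730 L.
(b) Chlorine deficit: 7.5 − 1.0 = 6.5 ppm = 6.5 mg/L as Cl₂.
(b) Cl₂ equivalent needed: 6.5 mg/L × 673,730 L = 4,379,000 mg = 4379 g.
(b) Product at 12.8% available chlorine: 4379 / 0.128 = 34,210 g.
(b) Volume at density 1.19 g/mL: 34,210 g ÷ 1.19 g/mL = 28,750 mL.

(a) 156 L; (b) 28.8 L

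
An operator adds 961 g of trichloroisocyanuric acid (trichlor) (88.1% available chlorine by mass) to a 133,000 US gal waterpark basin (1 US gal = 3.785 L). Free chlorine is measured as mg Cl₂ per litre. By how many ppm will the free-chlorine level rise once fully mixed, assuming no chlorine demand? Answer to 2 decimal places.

1.68 ppm

Volume: 133,000 US gal × 3.785 L/gal = 503,405 L.
Available chlorine delivered: 961 g × 0.881 = 846.6 g as Cl₂.
Concentration rise: 846.6 g / 503,405 L = 1.682 mg/L = 1.68 ppm.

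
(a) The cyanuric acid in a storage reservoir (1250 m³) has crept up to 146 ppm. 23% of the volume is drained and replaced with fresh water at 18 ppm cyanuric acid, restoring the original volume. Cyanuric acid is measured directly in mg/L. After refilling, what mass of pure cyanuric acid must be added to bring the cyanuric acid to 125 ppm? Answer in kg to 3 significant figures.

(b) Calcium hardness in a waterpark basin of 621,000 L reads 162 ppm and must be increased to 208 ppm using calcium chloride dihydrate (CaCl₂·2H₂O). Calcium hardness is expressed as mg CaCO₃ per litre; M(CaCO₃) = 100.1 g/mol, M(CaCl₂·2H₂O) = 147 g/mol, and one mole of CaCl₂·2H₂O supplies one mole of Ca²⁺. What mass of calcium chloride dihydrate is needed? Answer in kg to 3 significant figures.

(a) 10.5 kg; (b) 42.0 kg

(a) Volume: 1250 m³ = 1,250,000 L.
(a) After draining 23% and refilling: 146 × 0.77 + 18 × 0.23 = 116.56 ppm.
(a) Deficit to target: 125 − 116.56 = 8.44 mg/L.
(a) Mass: 8.44 mg/L × 1,250,000 L = 10,550 g cyanuric acid.

(b) Hardness to add: (208 − 162) = 46 mg/L as CaCO₃ × 621,000 L = 28,570 g as CaCO₃.
(b) Moles of Ca²⁺ (1 mol Ca²⁺ ≡ 1 mol CaCO₃): 28,570 / 100.1 g/mol = 285.4 mol.
(b) Mass of CaCl₂·2H₂O: 285.4 × 147 = 41,950 g.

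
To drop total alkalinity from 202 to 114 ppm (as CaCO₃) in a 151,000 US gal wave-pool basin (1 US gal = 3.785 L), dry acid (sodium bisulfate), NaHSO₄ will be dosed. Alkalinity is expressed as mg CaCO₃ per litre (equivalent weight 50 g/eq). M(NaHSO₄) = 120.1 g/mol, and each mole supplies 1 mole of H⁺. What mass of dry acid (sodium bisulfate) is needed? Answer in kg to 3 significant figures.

121 kg

Volume: 151,000 US gal × 3.785 L/gal = 571,535 L.
Alkalinity to neutralize: (202 − 114) = 88 mg/L as CaCO₃ × 571,535 L = 50,300 g as CaCO₃.
Equivalents of H⁺ required: 50,300 ÷ 50 g/eq = 1006 eq = 1006 mol NaHSO₄.
Mass of NaHSO₄: 1006 × 120.1 = 120,800 g.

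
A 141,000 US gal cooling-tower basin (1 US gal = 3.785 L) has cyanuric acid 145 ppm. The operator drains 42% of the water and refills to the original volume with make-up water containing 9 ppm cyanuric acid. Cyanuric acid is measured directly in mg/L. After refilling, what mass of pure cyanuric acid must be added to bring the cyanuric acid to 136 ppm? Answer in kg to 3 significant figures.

25.7 kg

Volume: 141,000 US gal × 3.785 L/gal = 533,685 L.
After draining 42% and refilling: 145 × 0.58 + 9 × 0.42 = 87.88 ppm.
Deficit to target: 136 − 87.88 = 48.12 mg/L.
Mass: 48.12 mg/L × 533,685 L = 25,680 g cyanuric acid.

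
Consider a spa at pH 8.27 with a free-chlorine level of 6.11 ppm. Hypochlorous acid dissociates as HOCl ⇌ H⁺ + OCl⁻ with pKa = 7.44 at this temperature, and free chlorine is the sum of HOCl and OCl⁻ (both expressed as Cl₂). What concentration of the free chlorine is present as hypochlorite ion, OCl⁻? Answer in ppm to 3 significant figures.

[OCl⁻]/[HOCl] = 10^(pH − pKa) = 10^(8.27 − 7.44) = 10^0.83 = 6.761.
Fraction as HOCl = 1 / (1 + 6.761) = 0.1289.
OCl⁻ = (1 − 0.1289) × 6.11 ppm = 5.323 ppm.

5.32 ppm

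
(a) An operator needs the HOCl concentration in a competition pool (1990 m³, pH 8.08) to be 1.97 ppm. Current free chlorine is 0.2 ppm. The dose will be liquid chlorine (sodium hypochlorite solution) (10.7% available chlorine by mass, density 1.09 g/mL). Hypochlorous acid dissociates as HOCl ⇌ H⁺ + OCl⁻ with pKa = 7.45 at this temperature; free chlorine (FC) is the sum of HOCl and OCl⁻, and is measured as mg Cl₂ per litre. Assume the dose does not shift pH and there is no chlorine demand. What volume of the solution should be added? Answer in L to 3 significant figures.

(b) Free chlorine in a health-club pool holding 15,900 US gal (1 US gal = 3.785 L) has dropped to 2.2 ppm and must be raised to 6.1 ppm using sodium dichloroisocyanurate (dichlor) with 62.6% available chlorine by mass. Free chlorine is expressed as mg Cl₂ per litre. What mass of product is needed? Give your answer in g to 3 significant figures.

(a) 174 L; (b) 375 g

(a) Volume: 1990 m³ = 1,990,000 L.
(a) [OCl⁻]/[HOCl] = 10^(pH − pKa) = 10^(8.08 − 7.45) = 4.266; fraction as HOCl = 1/(1 + 4.266) = 0.1899.
(a) Free chlorine required for 1.97 ppm HOCl: 1.97 / 0.1899 = 10.37 ppm.
(a) FC to add: 10.37 − 0.2 = 10.17 mg/L as Cl₂.
(a) Cl₂ equivalent: 10.17 mg/L × 1,990,000 L = 20,250 g.
(a) Product at 10.7% available Cl: 20,250 / 0.107 = 189,200 g.
(a) Volume: 189,200 g ÷ 1.09 g/mL = 173,600 mL.

(b) Volume: 15,900 US gal × 3.785 L/gal = 60,182 L.
(b) Chlorine deficit: 6.1 − 2.2 = 3.9 ppm = 3.9 mg/L as Cl₂.
(b) Cl₂ equivalent needed: 3.9 mg/L × 60,182 L = 234,700 mg = 234.7 g.
(b) Product at 62.6% available chlorine: 234.7 / 0.626 = 374.9 g.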